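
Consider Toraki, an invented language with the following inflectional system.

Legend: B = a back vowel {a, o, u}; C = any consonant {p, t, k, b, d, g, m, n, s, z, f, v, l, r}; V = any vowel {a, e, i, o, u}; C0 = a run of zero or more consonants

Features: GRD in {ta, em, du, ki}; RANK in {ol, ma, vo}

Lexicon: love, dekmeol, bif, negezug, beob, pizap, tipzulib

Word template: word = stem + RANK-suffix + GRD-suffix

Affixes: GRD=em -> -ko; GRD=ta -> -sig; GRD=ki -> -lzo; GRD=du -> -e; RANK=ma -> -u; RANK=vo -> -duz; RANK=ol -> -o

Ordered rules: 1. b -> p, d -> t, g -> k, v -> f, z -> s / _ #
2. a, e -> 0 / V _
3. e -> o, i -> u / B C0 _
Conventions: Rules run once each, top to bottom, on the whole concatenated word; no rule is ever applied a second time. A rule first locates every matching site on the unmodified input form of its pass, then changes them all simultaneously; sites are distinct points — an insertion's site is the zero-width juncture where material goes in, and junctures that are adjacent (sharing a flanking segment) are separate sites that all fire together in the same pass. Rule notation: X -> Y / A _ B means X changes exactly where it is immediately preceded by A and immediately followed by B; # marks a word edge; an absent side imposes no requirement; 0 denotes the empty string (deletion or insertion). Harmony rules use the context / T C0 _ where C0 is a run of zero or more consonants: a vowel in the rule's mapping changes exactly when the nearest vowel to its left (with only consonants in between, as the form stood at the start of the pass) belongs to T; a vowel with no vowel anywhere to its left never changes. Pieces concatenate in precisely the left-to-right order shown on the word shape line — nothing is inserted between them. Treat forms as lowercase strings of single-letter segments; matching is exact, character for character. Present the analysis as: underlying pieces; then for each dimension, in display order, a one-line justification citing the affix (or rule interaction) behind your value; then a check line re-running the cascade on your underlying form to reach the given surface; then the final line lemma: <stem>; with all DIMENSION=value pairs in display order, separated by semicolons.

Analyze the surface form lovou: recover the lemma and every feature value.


underlying: love-u-e
GRD=du - signalled by the affix -e
RANK=ma - signalled by the affix -u
check: loveue -> loveue -> loveu -> lovou
lemma: love; GRD=du; RANK=ma


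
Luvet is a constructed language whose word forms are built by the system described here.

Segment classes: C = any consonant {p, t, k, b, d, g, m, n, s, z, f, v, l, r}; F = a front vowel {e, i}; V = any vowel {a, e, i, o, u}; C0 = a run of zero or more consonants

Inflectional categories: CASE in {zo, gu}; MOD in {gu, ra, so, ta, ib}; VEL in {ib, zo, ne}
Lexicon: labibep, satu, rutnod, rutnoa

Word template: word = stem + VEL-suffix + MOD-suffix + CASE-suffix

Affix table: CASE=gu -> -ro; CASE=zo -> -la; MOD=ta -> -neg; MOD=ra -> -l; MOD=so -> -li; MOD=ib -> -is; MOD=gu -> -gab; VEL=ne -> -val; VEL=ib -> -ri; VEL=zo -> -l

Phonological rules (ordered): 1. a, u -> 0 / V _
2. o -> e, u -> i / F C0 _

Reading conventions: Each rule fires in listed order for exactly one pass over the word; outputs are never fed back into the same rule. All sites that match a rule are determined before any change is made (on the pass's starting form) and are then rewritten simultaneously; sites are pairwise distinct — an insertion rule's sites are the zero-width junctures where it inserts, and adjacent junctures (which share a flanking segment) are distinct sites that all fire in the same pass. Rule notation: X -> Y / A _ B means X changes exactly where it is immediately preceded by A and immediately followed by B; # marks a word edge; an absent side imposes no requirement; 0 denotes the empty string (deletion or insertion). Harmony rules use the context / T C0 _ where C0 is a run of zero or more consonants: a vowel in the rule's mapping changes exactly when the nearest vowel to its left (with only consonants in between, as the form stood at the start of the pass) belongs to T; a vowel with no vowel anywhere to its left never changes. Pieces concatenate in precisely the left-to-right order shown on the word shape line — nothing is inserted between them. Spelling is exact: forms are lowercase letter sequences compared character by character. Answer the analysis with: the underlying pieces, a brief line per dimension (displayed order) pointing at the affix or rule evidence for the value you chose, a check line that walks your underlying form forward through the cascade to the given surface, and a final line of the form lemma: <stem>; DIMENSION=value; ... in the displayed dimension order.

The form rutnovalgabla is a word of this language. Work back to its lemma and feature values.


underlying: rutnoa-val-gab-la
CASE=zo - signalled by the affix -la
MOD=gu - signalled by the affix -gab
VEL=ne - signalled by the affix -val
check: rutnoavalgabla -> rutnovalgabla -> rutnovalgabla
lemma: rutnoa; CASE=zo; MOD=gu; VEL=ne


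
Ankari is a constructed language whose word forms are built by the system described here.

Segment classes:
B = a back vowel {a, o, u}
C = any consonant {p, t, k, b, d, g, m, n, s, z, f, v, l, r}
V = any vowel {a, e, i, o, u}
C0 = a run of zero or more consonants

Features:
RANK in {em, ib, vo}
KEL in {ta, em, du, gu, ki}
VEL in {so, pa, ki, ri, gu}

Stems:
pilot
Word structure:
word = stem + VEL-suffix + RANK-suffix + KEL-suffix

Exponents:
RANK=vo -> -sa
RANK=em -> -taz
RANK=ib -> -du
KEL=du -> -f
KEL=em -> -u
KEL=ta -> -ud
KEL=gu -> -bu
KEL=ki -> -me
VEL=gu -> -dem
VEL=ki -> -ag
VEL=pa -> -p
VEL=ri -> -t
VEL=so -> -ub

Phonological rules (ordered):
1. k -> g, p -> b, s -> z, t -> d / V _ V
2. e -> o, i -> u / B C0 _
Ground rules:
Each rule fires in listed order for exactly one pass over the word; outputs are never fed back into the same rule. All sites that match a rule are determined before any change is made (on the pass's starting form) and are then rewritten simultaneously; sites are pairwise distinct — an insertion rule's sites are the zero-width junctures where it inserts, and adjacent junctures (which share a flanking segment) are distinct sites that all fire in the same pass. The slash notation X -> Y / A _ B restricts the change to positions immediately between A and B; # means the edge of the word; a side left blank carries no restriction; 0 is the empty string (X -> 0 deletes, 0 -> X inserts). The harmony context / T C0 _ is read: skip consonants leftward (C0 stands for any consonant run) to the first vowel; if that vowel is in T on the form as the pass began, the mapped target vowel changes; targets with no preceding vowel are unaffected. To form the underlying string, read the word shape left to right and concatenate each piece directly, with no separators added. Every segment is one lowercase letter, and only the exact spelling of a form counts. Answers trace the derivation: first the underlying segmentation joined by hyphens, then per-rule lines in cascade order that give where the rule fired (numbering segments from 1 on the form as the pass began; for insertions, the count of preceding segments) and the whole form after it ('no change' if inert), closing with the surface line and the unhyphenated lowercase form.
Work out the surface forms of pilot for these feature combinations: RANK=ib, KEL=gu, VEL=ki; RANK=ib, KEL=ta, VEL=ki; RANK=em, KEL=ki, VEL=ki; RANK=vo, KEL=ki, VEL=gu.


cell RANK=ib, KEL=gu, VEL=ki:
underlying: pilot-ag-du-bu
1. k -> g, p -> b, s -> z, t -> d / V _ V: fires at position(s) 5: pilodagdubu
2. e -> o, i -> u / B C0 _: no change
surface: pilodagdubu

cell RANK=ib, KEL=ta, VEL=ki:
underlying: pilot-ag-du-ud
1. k -> g, p -> b, s -> z, t -> d / V _ V: fires at position(s) 5: pilodagduud
2. e -> o, i -> u / B C0 _: no change
surface: pilodagduud

cell RANK=em, KEL=ki, VEL=ki:
underlying: pilot-ag-taz-me
1. k -> g, p -> b, s -> z, t -> d / V _ V: fires at position(s) 5: pilodagtazme
2. e -> o, i -> u / B C0 _: fires at position(s) 12: pilodagtazmo
surface: pilodagtazmo

cell RANK=vo, KEL=ki, VEL=gu:
underlying: pilot-dem-sa-me
1. k -> g, p -> b, s -> z, t -> d / V _ V: no change
2. e -> o, i -> u / B C0 _: fires at position(s) 7, 12: pilotdomsamo
surface: pilotdomsamo


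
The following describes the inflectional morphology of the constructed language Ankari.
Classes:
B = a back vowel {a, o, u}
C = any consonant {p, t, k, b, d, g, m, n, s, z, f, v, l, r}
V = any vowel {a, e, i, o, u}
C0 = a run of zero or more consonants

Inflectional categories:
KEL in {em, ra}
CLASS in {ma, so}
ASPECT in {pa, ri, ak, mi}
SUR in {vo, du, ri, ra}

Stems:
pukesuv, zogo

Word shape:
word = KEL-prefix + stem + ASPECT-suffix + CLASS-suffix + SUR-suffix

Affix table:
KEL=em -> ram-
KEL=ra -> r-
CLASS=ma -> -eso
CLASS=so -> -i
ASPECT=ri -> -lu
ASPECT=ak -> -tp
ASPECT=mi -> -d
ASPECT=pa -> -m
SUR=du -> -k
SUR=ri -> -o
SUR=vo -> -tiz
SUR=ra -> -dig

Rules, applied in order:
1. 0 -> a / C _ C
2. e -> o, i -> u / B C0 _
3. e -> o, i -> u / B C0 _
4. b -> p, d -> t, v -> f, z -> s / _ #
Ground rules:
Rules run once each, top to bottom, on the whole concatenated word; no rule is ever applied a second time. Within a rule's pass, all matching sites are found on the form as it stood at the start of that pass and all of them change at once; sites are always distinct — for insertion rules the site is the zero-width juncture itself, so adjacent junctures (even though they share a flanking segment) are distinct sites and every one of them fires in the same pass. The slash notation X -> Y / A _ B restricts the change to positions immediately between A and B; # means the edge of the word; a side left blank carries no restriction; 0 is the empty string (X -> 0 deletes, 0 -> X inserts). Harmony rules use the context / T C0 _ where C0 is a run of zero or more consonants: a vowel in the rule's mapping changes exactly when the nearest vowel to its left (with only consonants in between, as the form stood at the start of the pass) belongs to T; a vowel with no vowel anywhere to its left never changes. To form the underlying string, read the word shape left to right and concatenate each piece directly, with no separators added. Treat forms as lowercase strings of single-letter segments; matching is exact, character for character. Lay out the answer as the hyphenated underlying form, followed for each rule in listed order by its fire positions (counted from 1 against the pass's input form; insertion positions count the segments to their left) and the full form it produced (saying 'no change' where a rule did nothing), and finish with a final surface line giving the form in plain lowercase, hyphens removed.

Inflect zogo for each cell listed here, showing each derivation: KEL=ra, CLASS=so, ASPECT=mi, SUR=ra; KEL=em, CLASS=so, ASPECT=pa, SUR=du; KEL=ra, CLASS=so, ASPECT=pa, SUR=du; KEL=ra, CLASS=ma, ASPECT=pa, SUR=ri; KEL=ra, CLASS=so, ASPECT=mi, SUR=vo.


cell KEL=ra, CLASS=so, ASPECT=mi, SUR=ra:
underlying: r-zogo-d-i-dig
1. 0 -> a / C _ C: inserts after position(s) 1: razogodidig
2. e -> o, i -> u / B C0 _: fires at position(s) 8: razogodudig
3. e -> o, i -> u / B C0 _: fires at position(s) 10: razogodudug
4. b -> p, d -> t, v -> f, z -> s / _ #: no change
surface: razogodudug

cell KEL=em, CLASS=so, ASPECT=pa, SUR=du:
underlying: ram-zogo-m-i-k
1. 0 -> a / C _ C: inserts after position(s) 3: ramazogomik
2. e -> o, i -> u / B C0 _: fires at position(s) 10: ramazogomuk
3. e -> o, i -> u / B C0 _: no change
4. b -> p, d -> t, v -> f, z -> s / _ #: no change
surface: ramazogomuk

cell KEL=ra, CLASS=so, ASPECT=pa, SUR=du:
underlying: r-zogo-m-i-k
1. 0 -> a / C _ C: inserts after position(s) 1: razogomik
2. e -> o, i -> u / B C0 _: fires at position(s) 8: razogomuk
3. e -> o, i -> u / B C0 _: no change
4. b -> p, d -> t, v -> f, z -> s / _ #: no change
surface: razogomuk

cell KEL=ra, CLASS=ma, ASPECT=pa, SUR=ri:
underlying: r-zogo-m-eso-o
1. 0 -> a / C _ C: inserts after position(s) 1: razogomesoo
2. e -> o, i -> u / B C0 _: fires at position(s) 8: razogomosoo
3. e -> o, i -> u / B C0 _: no change
4. b -> p, d -> t, v -> f, z -> s / _ #: no change
surface: razogomosoo

cell KEL=ra, CLASS=so, ASPECT=mi, SUR=vo:
underlying: r-zogo-d-i-tiz
1. 0 -> a / C _ C: inserts after position(s) 1: razogoditiz
2. e -> o, i -> u / B C0 _: fires at position(s) 8: razogodutiz
3. e -> o, i -> u / B C0 _: fires at position(s) 10: razogodutuz
4. b -> p, d -> t, v -> f, z -> s / _ #: fires at position(s) 11: razogodutus
surface: razogodutus


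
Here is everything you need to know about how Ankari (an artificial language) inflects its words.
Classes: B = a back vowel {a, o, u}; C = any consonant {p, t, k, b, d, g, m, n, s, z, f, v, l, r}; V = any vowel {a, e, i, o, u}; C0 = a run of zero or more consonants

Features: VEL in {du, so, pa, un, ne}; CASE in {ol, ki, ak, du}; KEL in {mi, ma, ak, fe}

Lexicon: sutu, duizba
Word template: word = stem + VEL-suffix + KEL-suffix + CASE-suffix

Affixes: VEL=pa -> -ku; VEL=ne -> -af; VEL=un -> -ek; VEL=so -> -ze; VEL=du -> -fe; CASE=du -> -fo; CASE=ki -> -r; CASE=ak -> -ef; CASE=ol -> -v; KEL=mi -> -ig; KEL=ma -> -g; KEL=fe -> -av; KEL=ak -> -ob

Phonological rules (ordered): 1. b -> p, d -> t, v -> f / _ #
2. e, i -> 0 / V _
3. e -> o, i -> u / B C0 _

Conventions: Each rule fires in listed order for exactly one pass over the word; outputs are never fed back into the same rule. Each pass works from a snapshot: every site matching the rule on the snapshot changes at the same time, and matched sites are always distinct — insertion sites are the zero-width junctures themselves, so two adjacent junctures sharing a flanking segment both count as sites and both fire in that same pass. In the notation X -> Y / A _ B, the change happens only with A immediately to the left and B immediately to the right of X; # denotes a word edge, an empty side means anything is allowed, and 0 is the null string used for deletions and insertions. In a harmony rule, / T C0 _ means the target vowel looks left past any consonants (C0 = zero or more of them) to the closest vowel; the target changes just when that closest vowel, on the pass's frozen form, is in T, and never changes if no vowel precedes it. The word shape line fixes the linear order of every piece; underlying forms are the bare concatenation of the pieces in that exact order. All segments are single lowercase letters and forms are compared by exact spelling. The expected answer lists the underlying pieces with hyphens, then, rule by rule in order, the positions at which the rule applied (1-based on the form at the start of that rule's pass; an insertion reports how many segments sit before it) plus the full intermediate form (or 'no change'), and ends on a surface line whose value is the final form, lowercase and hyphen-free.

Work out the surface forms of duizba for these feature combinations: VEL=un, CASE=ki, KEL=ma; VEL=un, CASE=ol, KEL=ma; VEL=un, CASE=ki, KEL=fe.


cell VEL=un, CASE=ki, KEL=ma:
underlying: duizba-ek-g-r
1. b -> p, d -> t, v -> f / _ #: no change
2. e, i -> 0 / V _: fires at position(s) 3, 7: duzbakgr
3. e -> o, i -> u / B C0 _: no change
surface: duzbakgr

cell VEL=un, CASE=ol, KEL=ma:
underlying: duizba-ek-g-v
1. b -> p, d -> t, v -> f / _ #: fires at position(s) 10: duizbaekgf
2. e, i -> 0 / V _: fires at position(s) 3, 7: duzbakgf
3. e -> o, i -> u / B C0 _: no change
surface: duzbakgf

cell VEL=un, CASE=ki, KEL=fe:
underlying: duizba-ek-av-r
1. b -> p, d -> t, v -> f / _ #: no change
2. e, i -> 0 / V _: fires at position(s) 3, 7: duzbakavr
3. e -> o, i -> u / B C0 _: no change
surface: duzbakavr


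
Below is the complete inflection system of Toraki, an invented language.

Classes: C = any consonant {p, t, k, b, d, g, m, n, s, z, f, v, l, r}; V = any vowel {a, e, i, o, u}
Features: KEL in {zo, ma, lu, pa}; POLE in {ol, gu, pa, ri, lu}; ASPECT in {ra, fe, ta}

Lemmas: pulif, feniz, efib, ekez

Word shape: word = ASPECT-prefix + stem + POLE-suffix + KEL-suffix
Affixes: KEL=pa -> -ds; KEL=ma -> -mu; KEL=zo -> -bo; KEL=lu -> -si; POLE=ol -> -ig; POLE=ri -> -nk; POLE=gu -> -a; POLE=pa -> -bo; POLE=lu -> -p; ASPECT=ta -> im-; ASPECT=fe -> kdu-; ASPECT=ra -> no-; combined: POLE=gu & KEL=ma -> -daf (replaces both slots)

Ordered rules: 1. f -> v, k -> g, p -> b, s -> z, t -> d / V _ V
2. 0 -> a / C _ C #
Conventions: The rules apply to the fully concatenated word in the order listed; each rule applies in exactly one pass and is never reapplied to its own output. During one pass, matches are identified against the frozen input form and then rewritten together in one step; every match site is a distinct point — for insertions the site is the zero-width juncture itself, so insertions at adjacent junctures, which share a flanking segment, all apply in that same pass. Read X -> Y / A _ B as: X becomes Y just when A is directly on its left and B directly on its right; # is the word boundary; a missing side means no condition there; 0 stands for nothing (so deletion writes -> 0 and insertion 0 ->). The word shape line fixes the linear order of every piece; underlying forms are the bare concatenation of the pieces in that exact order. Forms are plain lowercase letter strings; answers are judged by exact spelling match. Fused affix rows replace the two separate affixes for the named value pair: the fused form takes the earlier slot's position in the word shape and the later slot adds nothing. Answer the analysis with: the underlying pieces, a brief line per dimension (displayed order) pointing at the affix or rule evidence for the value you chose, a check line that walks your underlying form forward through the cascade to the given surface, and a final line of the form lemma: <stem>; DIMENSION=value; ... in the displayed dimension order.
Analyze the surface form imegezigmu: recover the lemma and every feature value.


underlying: im-ekez-ig-mu
KEL=ma - signalled by the affix -mu
POLE=ol - signalled by the affix -ig
ASPECT=ta - signalled by the affix im-
check: imekezigmu -> imegezigmu -> imegezigmu
lemma: ekez; KEL=ma; POLE=ol; ASPECT=ta


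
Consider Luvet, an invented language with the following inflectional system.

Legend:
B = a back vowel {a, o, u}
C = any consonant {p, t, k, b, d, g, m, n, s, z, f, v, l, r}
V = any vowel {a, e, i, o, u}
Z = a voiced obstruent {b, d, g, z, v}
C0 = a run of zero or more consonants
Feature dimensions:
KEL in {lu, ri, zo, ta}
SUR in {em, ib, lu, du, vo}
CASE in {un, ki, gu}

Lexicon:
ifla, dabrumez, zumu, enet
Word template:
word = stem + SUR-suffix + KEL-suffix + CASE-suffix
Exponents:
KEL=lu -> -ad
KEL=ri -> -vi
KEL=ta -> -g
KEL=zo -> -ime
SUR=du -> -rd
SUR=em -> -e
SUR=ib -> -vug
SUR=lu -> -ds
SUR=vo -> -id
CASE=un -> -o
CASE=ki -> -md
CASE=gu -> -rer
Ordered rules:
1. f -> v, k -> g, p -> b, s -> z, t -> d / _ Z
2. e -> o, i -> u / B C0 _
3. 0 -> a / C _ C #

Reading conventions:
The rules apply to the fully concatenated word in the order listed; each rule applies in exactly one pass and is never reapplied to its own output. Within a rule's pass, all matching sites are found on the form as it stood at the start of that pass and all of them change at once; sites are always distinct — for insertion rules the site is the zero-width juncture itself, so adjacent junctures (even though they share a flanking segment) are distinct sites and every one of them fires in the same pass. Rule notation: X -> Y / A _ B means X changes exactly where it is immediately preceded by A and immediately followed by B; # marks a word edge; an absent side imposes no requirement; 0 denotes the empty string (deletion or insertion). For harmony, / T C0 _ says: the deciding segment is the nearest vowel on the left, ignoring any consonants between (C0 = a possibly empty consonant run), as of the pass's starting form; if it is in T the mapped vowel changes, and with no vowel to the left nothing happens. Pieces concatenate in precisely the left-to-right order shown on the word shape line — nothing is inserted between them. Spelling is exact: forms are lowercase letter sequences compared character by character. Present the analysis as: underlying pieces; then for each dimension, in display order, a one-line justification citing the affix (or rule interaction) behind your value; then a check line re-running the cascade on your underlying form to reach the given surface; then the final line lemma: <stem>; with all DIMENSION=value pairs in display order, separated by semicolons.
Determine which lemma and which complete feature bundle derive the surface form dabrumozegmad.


underlying: dabrumez-e-g-md
KEL=ta - signalled by the affix -g
SUR=em - signalled by the affix -e
CASE=ki - signalled by the affix -md
check: dabrumezegmd -> dabrumezegmd -> dabrumozegmd -> dabrumozegmad
lemma: dabrumez; KEL=ta; SUR=em; CASE=ki


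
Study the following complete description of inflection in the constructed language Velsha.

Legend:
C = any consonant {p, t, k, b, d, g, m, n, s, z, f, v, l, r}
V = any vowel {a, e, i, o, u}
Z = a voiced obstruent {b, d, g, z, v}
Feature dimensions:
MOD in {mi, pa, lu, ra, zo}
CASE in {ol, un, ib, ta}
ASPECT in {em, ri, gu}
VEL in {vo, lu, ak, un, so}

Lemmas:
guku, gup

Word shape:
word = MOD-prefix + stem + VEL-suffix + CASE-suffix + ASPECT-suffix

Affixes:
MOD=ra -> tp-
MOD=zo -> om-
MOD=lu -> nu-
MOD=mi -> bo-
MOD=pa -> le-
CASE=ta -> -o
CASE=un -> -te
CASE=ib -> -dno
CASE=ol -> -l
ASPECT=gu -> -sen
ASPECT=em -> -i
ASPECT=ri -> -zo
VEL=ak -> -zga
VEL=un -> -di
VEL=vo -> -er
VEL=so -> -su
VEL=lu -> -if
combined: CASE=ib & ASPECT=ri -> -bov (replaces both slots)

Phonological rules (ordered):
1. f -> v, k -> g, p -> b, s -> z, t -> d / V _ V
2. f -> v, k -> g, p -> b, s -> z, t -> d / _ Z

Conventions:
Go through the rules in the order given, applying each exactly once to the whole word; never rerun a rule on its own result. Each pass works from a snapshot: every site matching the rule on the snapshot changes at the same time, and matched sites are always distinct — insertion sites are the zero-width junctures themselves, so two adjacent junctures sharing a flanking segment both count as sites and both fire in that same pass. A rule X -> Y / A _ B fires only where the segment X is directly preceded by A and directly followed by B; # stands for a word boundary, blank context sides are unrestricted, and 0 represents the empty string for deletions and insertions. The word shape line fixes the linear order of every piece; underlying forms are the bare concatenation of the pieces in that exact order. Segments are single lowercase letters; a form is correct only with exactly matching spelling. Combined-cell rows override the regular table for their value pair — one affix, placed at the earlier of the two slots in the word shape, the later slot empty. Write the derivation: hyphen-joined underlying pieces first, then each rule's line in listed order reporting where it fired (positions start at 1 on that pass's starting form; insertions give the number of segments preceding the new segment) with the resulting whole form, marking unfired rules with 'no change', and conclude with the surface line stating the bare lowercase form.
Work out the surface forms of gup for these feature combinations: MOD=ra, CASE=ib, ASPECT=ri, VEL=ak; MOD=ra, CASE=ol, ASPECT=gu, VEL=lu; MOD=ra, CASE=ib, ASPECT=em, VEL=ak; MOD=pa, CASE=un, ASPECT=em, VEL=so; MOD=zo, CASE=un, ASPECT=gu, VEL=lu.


cell MOD=ra, CASE=ib, ASPECT=ri, VEL=ak:
underlying: tp-gup-zga-bov
1. f -> v, k -> g, p -> b, s -> z, t -> d / V _ V: no change
2. f -> v, k -> g, p -> b, s -> z, t -> d / _ Z: fires at position(s) 2, 5: tbgubzgabov
surface: tbgubzgabov

cell MOD=ra, CASE=ol, ASPECT=gu, VEL=lu:
underlying: tp-gup-if-l-sen
1. f -> v, k -> g, p -> b, s -> z, t -> d / V _ V: fires at position(s) 5: tpgubiflsen
2. f -> v, k -> g, p -> b, s -> z, t -> d / _ Z: fires at position(s) 2: tbgubiflsen
surface: tbgubiflsen

cell MOD=ra, CASE=ib, ASPECT=em, VEL=ak:
underlying: tp-gup-zga-dno-i
1. f -> v, k -> g, p -> b, s -> z, t -> d / V _ V: no change
2. f -> v, k -> g, p -> b, s -> z, t -> d / _ Z: fires at position(s) 2, 5: tbgubzgadnoi
surface: tbgubzgadnoi

cell MOD=pa, CASE=un, ASPECT=em, VEL=so:
underlying: le-gup-su-te-i
1. f -> v, k -> g, p -> b, s -> z, t -> d / V _ V: fires at position(s) 8: legupsudei
2. f -> v, k -> g, p -> b, s -> z, t -> d / _ Z: no change
surface: legupsudei

cell MOD=zo, CASE=un, ASPECT=gu, VEL=lu:
underlying: om-gup-if-te-sen
1. f -> v, k -> g, p -> b, s -> z, t -> d / V _ V: fires at position(s) 5, 10: omgubiftezen
2. f -> v, k -> g, p -> b, s -> z, t -> d / _ Z: no change
surface: omgubiftezen


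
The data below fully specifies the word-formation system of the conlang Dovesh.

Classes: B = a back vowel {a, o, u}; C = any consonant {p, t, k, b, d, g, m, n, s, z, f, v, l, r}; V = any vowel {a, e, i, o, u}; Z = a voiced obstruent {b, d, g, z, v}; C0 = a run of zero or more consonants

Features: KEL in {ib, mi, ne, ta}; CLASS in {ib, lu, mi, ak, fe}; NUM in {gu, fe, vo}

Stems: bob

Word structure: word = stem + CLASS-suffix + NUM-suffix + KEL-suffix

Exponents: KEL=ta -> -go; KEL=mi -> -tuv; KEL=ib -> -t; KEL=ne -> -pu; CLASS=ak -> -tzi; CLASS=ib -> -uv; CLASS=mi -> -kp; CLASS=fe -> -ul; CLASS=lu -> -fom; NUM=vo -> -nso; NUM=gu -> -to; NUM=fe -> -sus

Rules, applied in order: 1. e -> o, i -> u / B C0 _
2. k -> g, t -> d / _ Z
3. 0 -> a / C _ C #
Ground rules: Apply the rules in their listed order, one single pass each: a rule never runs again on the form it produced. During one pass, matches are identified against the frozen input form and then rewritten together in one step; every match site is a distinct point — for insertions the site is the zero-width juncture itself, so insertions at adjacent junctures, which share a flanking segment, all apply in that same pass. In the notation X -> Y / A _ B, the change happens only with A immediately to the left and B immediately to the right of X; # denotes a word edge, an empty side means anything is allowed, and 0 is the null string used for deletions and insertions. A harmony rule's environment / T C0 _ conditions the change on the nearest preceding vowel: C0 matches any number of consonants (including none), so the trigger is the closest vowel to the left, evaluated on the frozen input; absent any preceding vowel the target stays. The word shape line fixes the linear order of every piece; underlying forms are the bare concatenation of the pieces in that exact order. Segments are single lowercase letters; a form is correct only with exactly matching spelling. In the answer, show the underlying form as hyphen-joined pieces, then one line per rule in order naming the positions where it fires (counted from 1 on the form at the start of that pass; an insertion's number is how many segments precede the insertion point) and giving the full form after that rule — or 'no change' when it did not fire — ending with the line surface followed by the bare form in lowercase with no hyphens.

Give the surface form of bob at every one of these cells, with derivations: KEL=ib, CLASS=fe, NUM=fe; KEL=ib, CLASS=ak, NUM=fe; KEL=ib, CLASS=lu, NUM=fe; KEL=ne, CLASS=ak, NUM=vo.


cell KEL=ib, CLASS=fe, NUM=fe:
underlying: bob-ul-sus-t
1. e -> o, i -> u / B C0 _: no change
2. k -> g, t -> d / _ Z: no change
3. 0 -> a / C _ C #: inserts after position(s) 8: bobulsusat
surface: bobulsusat

cell KEL=ib, CLASS=ak, NUM=fe:
underlying: bob-tzi-sus-t
1. e -> o, i -> u / B C0 _: fires at position(s) 6: bobtzusust
2. k -> g, t -> d / _ Z: fires at position(s) 4: bobdzusust
3. 0 -> a / C _ C #: inserts after position(s) 9: bobdzususat
surface: bobdzususat

cell KEL=ib, CLASS=lu, NUM=fe:
underlying: bob-fom-sus-t
1. e -> o, i -> u / B C0 _: no change
2. k -> g, t -> d / _ Z: no change
3. 0 -> a / C _ C #: inserts after position(s) 9: bobfomsusat
surface: bobfomsusat

cell KEL=ne, CLASS=ak, NUM=vo:
underlying: bob-tzi-nso-pu
1. e -> o, i -> u / B C0 _: fires at position(s) 6: bobtzunsopu
2. k -> g, t -> d / _ Z: fires at position(s) 4: bobdzunsopu
3. 0 -> a / C _ C #: no change
surface: bobdzunsopu


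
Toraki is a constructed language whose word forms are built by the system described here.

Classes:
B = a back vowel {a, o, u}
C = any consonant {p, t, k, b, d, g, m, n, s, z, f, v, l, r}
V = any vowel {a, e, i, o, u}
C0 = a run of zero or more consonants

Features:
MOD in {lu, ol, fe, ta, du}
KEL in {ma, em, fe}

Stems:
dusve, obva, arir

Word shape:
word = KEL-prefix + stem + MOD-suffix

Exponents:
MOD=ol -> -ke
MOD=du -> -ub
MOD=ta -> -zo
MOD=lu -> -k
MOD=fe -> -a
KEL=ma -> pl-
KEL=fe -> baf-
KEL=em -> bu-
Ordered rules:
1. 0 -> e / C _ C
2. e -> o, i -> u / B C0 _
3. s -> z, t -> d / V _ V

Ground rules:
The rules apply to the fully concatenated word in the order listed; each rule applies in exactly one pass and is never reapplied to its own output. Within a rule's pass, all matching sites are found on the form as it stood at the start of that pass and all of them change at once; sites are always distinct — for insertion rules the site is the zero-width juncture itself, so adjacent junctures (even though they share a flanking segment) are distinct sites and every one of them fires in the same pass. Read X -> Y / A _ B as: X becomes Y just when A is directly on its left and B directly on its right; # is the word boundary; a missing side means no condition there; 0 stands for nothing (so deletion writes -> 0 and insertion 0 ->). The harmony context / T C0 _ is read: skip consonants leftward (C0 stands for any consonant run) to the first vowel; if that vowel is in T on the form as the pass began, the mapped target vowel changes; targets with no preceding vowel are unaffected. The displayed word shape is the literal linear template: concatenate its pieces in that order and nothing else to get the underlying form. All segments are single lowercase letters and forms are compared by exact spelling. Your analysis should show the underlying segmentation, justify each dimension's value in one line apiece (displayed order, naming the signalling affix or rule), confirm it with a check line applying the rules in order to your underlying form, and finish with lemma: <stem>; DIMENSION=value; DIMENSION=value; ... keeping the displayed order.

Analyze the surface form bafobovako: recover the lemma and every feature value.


underlying: baf-obva-ke
MOD=ol - signalled by the affix -ke
KEL=fe - signalled by the affix baf-
check: bafobvake -> bafobevake -> bafobovako -> bafobovako
lemma: obva; MOD=ol; KEL=fe


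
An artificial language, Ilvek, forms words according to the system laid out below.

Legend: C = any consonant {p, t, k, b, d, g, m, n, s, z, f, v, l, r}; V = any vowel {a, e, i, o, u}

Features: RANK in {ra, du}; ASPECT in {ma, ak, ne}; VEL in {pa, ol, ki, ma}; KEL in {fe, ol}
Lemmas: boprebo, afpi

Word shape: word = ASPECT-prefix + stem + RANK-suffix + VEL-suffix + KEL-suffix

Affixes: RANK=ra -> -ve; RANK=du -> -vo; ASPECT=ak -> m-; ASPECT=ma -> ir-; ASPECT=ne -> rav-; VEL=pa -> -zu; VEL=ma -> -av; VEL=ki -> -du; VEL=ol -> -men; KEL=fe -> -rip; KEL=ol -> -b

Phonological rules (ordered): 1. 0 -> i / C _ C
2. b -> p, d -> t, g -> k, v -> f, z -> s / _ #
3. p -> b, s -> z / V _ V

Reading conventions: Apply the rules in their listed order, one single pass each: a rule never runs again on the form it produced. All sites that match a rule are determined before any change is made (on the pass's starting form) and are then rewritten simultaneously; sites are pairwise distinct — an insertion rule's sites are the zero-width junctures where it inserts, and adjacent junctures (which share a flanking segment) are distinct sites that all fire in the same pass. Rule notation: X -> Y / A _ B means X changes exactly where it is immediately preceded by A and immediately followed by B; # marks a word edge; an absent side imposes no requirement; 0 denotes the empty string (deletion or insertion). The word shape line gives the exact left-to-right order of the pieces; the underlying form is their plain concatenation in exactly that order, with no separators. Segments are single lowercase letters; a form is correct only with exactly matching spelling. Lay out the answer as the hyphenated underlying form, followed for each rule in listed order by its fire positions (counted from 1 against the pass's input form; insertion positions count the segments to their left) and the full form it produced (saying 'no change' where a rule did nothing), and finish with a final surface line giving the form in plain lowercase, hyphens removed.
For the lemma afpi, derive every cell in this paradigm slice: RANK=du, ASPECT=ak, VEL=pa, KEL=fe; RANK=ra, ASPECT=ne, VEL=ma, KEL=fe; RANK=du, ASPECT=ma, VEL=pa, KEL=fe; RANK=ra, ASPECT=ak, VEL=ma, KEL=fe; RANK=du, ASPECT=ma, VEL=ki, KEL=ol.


cell RANK=du, ASPECT=ak, VEL=pa, KEL=fe:
underlying: m-afpi-vo-zu-rip
1. 0 -> i / C _ C: inserts after position(s) 3: mafipivozurip
2. b -> p, d -> t, g -> k, v -> f, z -> s / _ #: no change
3. p -> b, s -> z / V _ V: fires at position(s) 5: mafibivozurip
surface: mafibivozurip

cell RANK=ra, ASPECT=ne, VEL=ma, KEL=fe:
underlying: rav-afpi-ve-av-rip
1. 0 -> i / C _ C: inserts after position(s) 5, 11: ravafipiveavirip
2. b -> p, d -> t, g -> k, v -> f, z -> s / _ #: no change
3. p -> b, s -> z / V _ V: fires at position(s) 7: ravafibiveavirip
surface: ravafibiveavirip

cell RANK=du, ASPECT=ma, VEL=pa, KEL=fe:
underlying: ir-afpi-vo-zu-rip
1. 0 -> i / C _ C: inserts after position(s) 4: irafipivozurip
2. b -> p, d -> t, g -> k, v -> f, z -> s / _ #: no change
3. p -> b, s -> z / V _ V: fires at position(s) 6: irafibivozurip
surface: irafibivozurip

cell RANK=ra, ASPECT=ak, VEL=ma, KEL=fe:
underlying: m-afpi-ve-av-rip
1. 0 -> i / C _ C: inserts after position(s) 3, 9: mafipiveavirip
2. b -> p, d -> t, g -> k, v -> f, z -> s / _ #: no change
3. p -> b, s -> z / V _ V: fires at position(s) 5: mafibiveavirip
surface: mafibiveavirip

cell RANK=du, ASPECT=ma, VEL=ki, KEL=ol:
underlying: ir-afpi-vo-du-b
1. 0 -> i / C _ C: inserts after position(s) 4: irafipivodub
2. b -> p, d -> t, g -> k, v -> f, z -> s / _ #: fires at position(s) 12: irafipivodup
3. p -> b, s -> z / V _ V: fires at position(s) 6: irafibivodup
surface: irafibivodup


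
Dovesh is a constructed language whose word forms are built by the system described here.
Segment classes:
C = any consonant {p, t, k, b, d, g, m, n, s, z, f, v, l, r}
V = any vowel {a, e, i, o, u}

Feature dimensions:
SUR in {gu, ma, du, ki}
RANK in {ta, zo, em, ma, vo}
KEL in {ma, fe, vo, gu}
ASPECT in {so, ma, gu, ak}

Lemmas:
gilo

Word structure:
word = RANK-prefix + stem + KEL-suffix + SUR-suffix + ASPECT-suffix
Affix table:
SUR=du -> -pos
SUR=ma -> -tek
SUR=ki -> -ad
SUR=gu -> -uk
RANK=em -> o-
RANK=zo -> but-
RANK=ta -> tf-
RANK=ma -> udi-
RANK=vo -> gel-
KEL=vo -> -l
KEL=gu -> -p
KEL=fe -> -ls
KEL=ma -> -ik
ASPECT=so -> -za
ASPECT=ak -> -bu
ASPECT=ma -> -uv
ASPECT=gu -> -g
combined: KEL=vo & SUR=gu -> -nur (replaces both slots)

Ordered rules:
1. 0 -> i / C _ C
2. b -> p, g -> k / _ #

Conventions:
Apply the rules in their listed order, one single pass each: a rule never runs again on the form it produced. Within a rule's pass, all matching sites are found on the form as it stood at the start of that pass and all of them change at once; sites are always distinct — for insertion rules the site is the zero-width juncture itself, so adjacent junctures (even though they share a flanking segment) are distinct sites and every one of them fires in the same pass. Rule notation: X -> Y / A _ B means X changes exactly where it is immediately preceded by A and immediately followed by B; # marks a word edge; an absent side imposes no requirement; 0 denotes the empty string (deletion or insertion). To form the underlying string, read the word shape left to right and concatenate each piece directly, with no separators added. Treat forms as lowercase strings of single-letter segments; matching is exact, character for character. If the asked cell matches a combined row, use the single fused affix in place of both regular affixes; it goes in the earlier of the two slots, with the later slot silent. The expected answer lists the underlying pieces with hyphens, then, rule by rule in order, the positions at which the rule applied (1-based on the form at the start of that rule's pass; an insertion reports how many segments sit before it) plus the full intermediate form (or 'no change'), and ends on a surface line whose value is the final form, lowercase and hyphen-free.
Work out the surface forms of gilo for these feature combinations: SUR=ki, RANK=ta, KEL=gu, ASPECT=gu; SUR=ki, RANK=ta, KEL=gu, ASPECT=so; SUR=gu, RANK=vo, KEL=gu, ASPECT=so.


cell SUR=ki, RANK=ta, KEL=gu, ASPECT=gu:
underlying: tf-gilo-p-ad-g
1. 0 -> i / C _ C: inserts after position(s) 1, 2, 9: tifigilopadig
2. b -> p, g -> k / _ #: fires at position(s) 13: tifigilopadik
surface: tifigilopadik

cell SUR=ki, RANK=ta, KEL=gu, ASPECT=so:
underlying: tf-gilo-p-ad-za
1. 0 -> i / C _ C: inserts after position(s) 1, 2, 9: tifigilopadiza
2. b -> p, g -> k / _ #: no change
surface: tifigilopadiza

cell SUR=gu, RANK=vo, KEL=gu, ASPECT=so:
underlying: gel-gilo-p-uk-za
1. 0 -> i / C _ C: inserts after position(s) 3, 10: geligilopukiza
2. b -> p, g -> k / _ #: no change
surface: geligilopukiza


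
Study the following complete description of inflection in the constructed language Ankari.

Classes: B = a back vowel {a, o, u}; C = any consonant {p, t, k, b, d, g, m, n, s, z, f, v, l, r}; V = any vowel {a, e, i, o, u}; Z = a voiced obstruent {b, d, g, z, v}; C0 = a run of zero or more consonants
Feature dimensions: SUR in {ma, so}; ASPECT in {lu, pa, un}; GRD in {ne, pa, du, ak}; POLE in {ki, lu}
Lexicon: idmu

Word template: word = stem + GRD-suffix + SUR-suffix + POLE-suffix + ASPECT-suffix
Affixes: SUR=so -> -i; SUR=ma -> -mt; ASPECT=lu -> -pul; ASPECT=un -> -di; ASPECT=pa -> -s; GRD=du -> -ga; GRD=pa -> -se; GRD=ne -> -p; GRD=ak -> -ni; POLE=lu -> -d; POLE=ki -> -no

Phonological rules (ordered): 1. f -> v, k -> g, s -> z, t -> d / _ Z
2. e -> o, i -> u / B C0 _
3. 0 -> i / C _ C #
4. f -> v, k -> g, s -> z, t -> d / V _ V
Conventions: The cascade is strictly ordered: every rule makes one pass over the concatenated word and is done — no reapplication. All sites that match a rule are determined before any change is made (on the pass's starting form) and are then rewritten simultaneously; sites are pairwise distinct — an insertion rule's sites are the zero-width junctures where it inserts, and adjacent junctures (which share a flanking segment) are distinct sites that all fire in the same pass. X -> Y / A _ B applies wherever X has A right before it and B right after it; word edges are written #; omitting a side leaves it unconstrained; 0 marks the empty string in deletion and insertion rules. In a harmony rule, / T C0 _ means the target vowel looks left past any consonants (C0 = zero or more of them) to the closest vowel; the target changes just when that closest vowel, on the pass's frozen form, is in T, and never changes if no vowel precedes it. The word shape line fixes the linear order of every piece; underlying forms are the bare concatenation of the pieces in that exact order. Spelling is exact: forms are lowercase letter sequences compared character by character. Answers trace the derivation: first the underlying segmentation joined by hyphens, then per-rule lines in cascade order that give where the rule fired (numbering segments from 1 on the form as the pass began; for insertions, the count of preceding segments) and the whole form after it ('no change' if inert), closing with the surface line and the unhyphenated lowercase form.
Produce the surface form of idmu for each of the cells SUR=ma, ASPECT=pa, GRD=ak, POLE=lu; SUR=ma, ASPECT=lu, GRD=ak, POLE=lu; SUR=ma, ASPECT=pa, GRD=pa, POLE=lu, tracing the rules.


cell SUR=ma, ASPECT=pa, GRD=ak, POLE=lu:
underlying: idmu-ni-mt-d-s
1. f -> v, k -> g, s -> z, t -> d / _ Z: fires at position(s) 8: idmunimdds
2. e -> o, i -> u / B C0 _: fires at position(s) 6: idmunumdds
3. 0 -> i / C _ C #: inserts after position(s) 9: idmunumddis
4. f -> v, k -> g, s -> z, t -> d / V _ V: no change
surface: idmunumddis

cell SUR=ma, ASPECT=lu, GRD=ak, POLE=lu:
underlying: idmu-ni-mt-d-pul
1. f -> v, k -> g, s -> z, t -> d / _ Z: fires at position(s) 8: idmunimddpul
2. e -> o, i -> u / B C0 _: fires at position(s) 6: idmunumddpul
3. 0 -> i / C _ C #: no change
4. f -> v, k -> g, s -> z, t -> d / V _ V: no change
surface: idmunumddpul

cell SUR=ma, ASPECT=pa, GRD=pa, POLE=lu:
underlying: idmu-se-mt-d-s
1. f -> v, k -> g, s -> z, t -> d / _ Z: fires at position(s) 8: idmusemdds
2. e -> o, i -> u / B C0 _: fires at position(s) 6: idmusomdds
3. 0 -> i / C _ C #: inserts after position(s) 9: idmusomddis
4. f -> v, k -> g, s -> z, t -> d / V _ V: fires at position(s) 5: idmuzomddis
surface: idmuzomddis
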